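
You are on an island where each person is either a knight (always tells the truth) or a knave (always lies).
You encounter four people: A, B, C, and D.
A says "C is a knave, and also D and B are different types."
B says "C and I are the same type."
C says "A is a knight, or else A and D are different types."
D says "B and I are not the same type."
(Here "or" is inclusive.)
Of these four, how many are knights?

The unique consistent assignment is A=knave, B=knave, C=knight, D=knight.
That has 2 knights.

2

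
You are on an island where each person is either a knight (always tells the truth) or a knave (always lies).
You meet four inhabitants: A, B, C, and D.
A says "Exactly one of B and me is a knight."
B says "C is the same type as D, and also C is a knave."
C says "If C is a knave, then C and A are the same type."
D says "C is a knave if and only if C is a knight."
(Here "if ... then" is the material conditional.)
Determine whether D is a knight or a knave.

D is a knave.

Consistent assignments: {A=knight, B=knave, C=knight, D=knave}; {A=knave, B=knave, C=knight, D=knave}
In every consistent assignment, D is a knave.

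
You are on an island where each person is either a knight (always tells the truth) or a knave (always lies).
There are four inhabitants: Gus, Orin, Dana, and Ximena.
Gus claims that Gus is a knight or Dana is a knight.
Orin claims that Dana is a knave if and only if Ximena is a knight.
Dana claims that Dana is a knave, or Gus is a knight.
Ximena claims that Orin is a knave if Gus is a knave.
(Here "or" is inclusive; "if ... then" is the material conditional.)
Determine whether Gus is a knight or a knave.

Gus is a knight.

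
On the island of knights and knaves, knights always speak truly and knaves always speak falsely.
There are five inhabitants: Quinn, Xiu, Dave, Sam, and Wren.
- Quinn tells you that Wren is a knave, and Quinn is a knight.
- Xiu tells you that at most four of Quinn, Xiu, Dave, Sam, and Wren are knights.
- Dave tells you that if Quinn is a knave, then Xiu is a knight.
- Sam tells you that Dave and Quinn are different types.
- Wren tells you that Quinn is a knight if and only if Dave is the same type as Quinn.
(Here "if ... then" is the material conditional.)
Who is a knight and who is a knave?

Quinn is a knave, Xiu is a knight, Dave is a knight, Sam is a knight, and Wren is a knight.

As a knave, Quinn's statement "Wren is a knave, and Quinn is a knight" should be False; it is.
Xiu (knight): "at most four of Quinn, Xiu, Dave, Sam, and Wren are knights" — True. ✓
Dave (knight): "if Quinn is a knave, then Xiu is a knight" — True. ✓
Sam is a knight; "Dave and Quinn are different types" is True, as required.
Wren is a knight, and the claim "Quinn is a knight if and only if Dave is the same type as Quinn" is indeed True.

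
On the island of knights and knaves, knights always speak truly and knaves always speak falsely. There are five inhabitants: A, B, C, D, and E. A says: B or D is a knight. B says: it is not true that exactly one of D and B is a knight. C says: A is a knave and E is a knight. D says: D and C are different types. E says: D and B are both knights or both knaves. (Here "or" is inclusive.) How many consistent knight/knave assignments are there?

Consistent assignments:
  A=knight, B=knight, C=knave, D=knight, E=knight
  A=knight, B=knave, C=knave, D=knight, E=knave

2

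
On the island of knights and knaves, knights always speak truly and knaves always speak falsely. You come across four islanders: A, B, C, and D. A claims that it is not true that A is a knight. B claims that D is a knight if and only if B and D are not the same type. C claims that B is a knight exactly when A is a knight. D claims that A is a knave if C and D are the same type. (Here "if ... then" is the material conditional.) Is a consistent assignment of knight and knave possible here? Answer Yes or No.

No

Checking all 16 assignments, each has at least one speaker whose statement's truth value contradicts their type.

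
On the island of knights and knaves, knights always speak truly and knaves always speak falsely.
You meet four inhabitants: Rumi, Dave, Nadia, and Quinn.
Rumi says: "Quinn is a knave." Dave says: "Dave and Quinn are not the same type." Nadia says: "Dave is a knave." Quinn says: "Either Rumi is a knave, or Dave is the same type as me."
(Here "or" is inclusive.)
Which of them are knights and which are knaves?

Rumi is a knight, so "Quinn is a knave" must be True — and it is.
Since Dave is a knight, "Dave and Quinn are not the same type" needs to be True, which holds.
Nadia is a knave, so "Dave is a knave" must be False — and it is.
Quinn is a knave; "either Rumi is a knave, or Dave is the same type as me" is False, as required.

Rumi is a knight, Dave is a knight, Nadia is a knave, and Quinn is a knave.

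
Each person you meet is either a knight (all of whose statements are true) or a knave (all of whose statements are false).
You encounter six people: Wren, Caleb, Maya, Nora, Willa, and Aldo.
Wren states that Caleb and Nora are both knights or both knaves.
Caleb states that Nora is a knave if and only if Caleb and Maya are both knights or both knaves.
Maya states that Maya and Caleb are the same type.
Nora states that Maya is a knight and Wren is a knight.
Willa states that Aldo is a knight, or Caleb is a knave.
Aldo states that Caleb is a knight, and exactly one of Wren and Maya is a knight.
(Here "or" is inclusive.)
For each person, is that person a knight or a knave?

Wren is a knave, so "Caleb and Nora are both knights or both knaves" must be False — and it is.
Caleb is a knight; "Nora is a knave if and only if Caleb and Maya are both knights or both knaves" is true, as required.
Maya is a knight, and the claim "Maya and Caleb are the same type" is indeed true.
Nora (knave): "Maya is a knight and Wren is a knight" — False. ✓
Since Willa is a knight, "Aldo is a knight, or Caleb is a knave" needs to be true, which holds.
Aldo is a knight, and the claim "Caleb is a knight, and exactly one of Wren and Maya is a knight" is indeed true.

Wren is a knave, Caleb is a knight, Maya is a knight, Nora is a knave, Willa is a knight, and Aldo is a knight.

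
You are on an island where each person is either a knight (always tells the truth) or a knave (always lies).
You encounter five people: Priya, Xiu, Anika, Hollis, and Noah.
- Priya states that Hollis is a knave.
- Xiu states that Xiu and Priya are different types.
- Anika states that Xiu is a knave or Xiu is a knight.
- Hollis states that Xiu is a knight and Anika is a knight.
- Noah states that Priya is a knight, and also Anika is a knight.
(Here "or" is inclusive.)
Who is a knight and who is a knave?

Priya is a knave, Xiu is a knight, Anika is a knight, Hollis is a knight, and Noah is a knave.

Priya (knave): "Hollis is a knave" — false. ✓
Since Xiu is a knight, "Xiu and Priya are different types" needs to be True, which holds.
Anika is a knight, so "Xiu is a knave or Xiu is a knight" must be True — and it is.
Since Hollis is a knight, "Xiu is a knight and Anika is a knight" needs to be True, which holds.
As a knave, Noah's statement "Priya is a knight, and also Anika is a knight" should be false; it is.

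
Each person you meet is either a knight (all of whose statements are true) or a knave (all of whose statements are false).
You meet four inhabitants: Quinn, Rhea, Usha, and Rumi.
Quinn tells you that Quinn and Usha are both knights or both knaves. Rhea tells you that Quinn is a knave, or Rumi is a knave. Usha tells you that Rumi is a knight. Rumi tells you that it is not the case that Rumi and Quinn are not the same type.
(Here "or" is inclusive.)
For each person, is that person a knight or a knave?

Quinn is a knight, and the claim "Quinn and Usha are both knights or both knaves" is indeed true.
Rhea is a knave, so "Quinn is a knave, or Rumi is a knave" must be false — and it is.
Usha is a knight; "Rumi is a knight" is true, as required.
Rumi is a knight, so "it is not the case that Rumi and Quinn are not the same type" must be true — and it is.

Quinn is a knight, Rhea is a knave, Usha is a knight, and Rumi is a knight.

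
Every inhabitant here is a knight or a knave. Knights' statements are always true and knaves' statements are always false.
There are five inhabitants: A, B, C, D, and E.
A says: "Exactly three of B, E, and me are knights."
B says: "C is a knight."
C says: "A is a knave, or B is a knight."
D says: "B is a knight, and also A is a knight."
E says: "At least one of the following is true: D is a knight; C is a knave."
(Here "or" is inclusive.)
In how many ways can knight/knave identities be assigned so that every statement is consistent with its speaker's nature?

2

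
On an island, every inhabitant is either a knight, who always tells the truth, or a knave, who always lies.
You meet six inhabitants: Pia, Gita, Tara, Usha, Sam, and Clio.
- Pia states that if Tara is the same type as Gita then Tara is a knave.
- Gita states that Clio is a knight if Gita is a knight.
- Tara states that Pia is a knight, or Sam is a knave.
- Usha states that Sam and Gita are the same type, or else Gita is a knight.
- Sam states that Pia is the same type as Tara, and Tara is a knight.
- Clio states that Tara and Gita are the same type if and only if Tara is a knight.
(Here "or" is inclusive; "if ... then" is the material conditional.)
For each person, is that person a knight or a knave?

Since Pia is a knave, "if Tara is the same type as Gita then Tara is a knave" needs to be False, which holds.
Gita is a knight, and the claim "Clio is a knight if Gita is a knight" is indeed True.
As a knight, Tara's statement "Pia is a knight, or Sam is a knave" should be True; it is.
Usha is a knight, and the claim "Sam and Gita are the same type, or else Gita is a knight" is indeed True.
Sam is a knave, so "Pia is the same type as Tara, and Tara is a knight" must be False — and it is.
Clio is a knight; "Tara and Gita are the same type if and only if Tara is a knight" is True, as required.

Knights: Gita, Tara, Usha, and Clio. Knaves: Pia and Sam.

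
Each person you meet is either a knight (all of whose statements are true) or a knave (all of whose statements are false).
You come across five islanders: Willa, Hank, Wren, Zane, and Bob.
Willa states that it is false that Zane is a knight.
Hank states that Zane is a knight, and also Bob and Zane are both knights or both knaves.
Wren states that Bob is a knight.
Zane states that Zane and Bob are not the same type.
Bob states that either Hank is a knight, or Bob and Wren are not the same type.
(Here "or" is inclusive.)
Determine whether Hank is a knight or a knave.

Hank is a knave.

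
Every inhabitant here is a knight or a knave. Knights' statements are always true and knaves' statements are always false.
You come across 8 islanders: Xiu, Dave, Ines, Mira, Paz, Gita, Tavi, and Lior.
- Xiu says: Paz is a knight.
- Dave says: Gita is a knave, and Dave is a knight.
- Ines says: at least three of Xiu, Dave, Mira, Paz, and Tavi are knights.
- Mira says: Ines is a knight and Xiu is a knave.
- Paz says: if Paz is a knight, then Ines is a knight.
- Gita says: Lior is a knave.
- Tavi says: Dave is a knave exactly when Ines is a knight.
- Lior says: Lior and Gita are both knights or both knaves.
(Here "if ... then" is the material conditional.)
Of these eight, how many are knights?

The unique consistent assignment is Xiu=knight, Dave=knave, Ines=knight, Mira=knave, Paz=knight, Gita=knight, Tavi=knight, Lior=knave.
That has 5 knights.

5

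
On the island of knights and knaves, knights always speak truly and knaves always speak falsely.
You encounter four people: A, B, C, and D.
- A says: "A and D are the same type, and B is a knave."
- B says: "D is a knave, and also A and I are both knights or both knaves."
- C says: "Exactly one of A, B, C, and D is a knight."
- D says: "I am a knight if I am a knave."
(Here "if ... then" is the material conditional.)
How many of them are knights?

2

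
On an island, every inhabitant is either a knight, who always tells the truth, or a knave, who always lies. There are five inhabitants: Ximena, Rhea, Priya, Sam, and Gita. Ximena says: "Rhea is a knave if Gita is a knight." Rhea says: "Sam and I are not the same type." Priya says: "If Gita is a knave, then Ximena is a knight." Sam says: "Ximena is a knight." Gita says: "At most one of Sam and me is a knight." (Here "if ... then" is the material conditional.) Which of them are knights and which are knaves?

Knights: Rhea, Priya, and Gita. Knaves: Ximena and Sam.

Ximena is a knave, so "Rhea is a knave if Gita is a knight" must be False — and it is.
Rhea is a knight, so "Sam and I are not the same type" must be true — and it is.
Since Priya is a knight, "if Gita is a knave, then Ximena is a knight" needs to be true, which holds.
Since Sam is a knave, "Ximena is a knight" needs to be False, which holds.
Gita is a knight; "at most one of Sam and me is a knight" is true, as required.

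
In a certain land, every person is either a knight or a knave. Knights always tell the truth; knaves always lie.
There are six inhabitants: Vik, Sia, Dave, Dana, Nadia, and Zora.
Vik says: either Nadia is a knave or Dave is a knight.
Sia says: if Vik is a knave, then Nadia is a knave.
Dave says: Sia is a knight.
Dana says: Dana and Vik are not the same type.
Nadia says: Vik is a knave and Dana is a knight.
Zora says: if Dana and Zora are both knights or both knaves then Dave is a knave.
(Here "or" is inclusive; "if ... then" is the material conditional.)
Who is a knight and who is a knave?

Vik is a knave, Sia is a knave, Dave is a knave, Dana is a knight, Nadia is a knight, and Zora is a knight.

Vik (knave): "either Nadia is a knave or Dave is a knight" — false. ✓
Sia is a knave, and the claim "if Vik is a knave, then Nadia is a knave" is indeed false.
Since Dave is a knave, "Sia is a knight" needs to be false, which holds.
As a knight, Dana's statement "Dana and Vik are not the same type" should be true; it is.
Since Nadia is a knight, "Vik is a knave and Dana is a knight" needs to be true, which holds.
Zora is a knight, so "if Dana and Zora are both knights or both knaves then Dave is a knave" must be true — and it is.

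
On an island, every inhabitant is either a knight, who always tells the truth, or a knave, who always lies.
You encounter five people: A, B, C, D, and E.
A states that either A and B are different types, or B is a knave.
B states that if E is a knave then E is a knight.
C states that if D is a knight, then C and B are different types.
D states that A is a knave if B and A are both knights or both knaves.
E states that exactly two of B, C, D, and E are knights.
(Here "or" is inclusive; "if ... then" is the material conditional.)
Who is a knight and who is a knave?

A is a knight, B is a knave, C is a knave, D is a knight, and E is a knave.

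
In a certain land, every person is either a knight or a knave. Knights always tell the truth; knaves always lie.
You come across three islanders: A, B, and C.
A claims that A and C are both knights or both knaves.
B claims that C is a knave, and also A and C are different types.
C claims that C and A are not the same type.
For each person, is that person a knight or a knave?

A is a knave, B is a knave, and C is a knight.

Suppose A is a knight. Then A's statement "A and C are both knights or both knaves" would have to be true. Checking the 4 ways to assign the others, none is consistent with every speaker.
(For instance, with B=knave, C=knight, C's claim "C and A are not the same type" comes out false where it would need to be true.)
So A must be a knave, making "A and C are both knights or both knaves" false. Taking A=knave, B=knave, C=knight, each remaining statement checks out:
  B (knave): "C is a knave, and also A and C are different types" — false. ✓
  C (knight): "C and A are not the same type" — true. ✓
This is the unique consistent assignment.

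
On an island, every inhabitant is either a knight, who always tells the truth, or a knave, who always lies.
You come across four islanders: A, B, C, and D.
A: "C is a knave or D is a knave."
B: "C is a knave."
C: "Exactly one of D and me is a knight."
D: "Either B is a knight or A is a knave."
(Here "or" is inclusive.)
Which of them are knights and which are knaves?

A is a knight, B is a knave, C is a knight, and D is a knave.

A is a knight, and the claim "C is a knave or D is a knave" is indeed true.
As a knave, B's statement "C is a knave" should be false; it is.
C is a knight, and the claim "exactly one of D and me is a knight" is indeed true.
D is a knave; "either B is a knight or A is a knave" is false, as required.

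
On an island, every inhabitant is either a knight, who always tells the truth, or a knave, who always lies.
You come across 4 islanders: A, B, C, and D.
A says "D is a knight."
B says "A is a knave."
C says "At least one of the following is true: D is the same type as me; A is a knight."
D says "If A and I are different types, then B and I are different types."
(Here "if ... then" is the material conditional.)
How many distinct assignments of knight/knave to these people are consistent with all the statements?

Consistent assignments:
  A=knight, B=knave, C=knight, D=knight

1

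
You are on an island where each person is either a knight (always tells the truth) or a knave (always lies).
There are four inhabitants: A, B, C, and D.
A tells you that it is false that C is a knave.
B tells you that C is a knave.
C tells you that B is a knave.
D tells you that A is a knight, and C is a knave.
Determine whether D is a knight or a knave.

D is a knave.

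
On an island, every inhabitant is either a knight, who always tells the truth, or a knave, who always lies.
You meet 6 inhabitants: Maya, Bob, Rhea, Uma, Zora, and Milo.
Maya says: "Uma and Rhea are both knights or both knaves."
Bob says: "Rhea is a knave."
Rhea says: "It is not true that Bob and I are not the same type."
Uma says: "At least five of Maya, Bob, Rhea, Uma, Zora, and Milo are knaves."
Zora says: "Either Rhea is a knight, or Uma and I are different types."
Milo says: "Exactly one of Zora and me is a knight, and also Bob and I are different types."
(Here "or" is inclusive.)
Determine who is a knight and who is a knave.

Maya is a knight, Bob is a knight, Rhea is a knave, Uma is a knave, Zora is a knave, and Milo is a knave.

Maya is a knight, so "Uma and Rhea are both knights or both knaves" must be true — and it is.
Bob is a knight, so "Rhea is a knave" must be true — and it is.
Rhea (knave): "it is not true that Bob and I are not the same type" — false. ✓
Uma is a knave; "at least five of Maya, Bob, Rhea, Uma, Zora, and Milo are knaves" is false, as required.
Zora is a knave, and the claim "either Rhea is a knight, or Uma and I are different types" is indeed false.
Since Milo is a knave, "exactly one of Zora and me is a knight, and also Bob and I are different types" needs to be false, which holds.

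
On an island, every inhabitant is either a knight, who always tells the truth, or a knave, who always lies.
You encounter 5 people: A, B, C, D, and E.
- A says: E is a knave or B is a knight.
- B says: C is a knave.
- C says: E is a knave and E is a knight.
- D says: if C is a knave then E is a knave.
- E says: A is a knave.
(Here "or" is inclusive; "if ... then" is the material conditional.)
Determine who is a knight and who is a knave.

Suppose A is a knave. Then A's statement "E is a knave or B is a knight" would have to be false. Checking the 16 ways to assign the others, none is consistent with every speaker.
(For instance, with B=knight, C=knave, D=knight, E=knave, A's claim "E is a knave or B is a knight" comes out true where it would need to be false.)
So A must be a knight, making "E is a knave or B is a knight" true. Taking A=knight, B=knight, C=knave, D=knight, E=knave, each remaining statement checks out:
  B (knight): "C is a knave" — true. ✓
  C (knave): "E is a knave and E is a knight" — false. ✓
  D (knight): "if C is a knave then E is a knave" — true. ✓
  E (knave): "A is a knave" — false. ✓
This is the unique consistent assignment.

Knights: A, B, and D. Knaves: C and E.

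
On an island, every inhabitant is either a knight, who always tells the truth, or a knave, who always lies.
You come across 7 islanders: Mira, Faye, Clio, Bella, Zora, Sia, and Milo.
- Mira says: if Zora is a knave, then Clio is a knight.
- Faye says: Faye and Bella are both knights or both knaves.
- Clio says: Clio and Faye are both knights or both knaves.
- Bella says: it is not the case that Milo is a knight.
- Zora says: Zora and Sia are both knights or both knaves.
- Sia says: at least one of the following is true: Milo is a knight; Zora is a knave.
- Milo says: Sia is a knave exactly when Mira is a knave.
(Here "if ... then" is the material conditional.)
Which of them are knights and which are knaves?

Mira (knave): "if Zora is a knave, then Clio is a knight" — false. ✓
Since Faye is a knight, "Faye and Bella are both knights or both knaves" needs to be True, which holds.
Clio is a knave, so "Clio and Faye are both knights or both knaves" must be false — and it is.
Bella is a knight; "it is not the case that Milo is a knight" is True, as required.
Since Zora is a knave, "Zora and Sia are both knights or both knaves" needs to be false, which holds.
Sia is a knight, so "at least one of the following is true: Milo is a knight; Zora is a knave" must be True — and it is.
Milo (knave): "Sia is a knave exactly when Mira is a knave" — false. ✓

Mira is a knave, Faye is a knight, Clio is a knave, Bella is a knight, Zora is a knave, Sia is a knight, and Milo is a knave.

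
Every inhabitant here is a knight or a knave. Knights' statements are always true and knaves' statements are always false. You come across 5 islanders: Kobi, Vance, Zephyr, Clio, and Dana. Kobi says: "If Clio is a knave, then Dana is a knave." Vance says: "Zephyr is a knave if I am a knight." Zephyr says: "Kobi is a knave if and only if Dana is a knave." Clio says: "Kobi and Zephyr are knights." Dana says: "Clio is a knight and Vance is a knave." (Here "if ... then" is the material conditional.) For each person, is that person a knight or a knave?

Kobi is a knight, Vance is a knight, Zephyr is a knave, Clio is a knave, and Dana is a knave.

Kobi is a knight; "if Clio is a knave, then Dana is a knave" is true, as required.
Vance is a knight; "Zephyr is a knave if I am a knight" is true, as required.
Zephyr is a knave, so "Kobi is a knave if and only if Dana is a knave" must be False — and it is.
Clio is a knave, so "Kobi and Zephyr are knights" must be False — and it is.
Dana is a knave, so "Clio is a knight and Vance is a knave" must be False — and it is.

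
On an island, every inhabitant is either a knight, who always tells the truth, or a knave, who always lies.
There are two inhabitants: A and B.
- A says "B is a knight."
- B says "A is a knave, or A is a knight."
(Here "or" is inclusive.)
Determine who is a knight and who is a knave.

Knights: A and B. Knaves: none.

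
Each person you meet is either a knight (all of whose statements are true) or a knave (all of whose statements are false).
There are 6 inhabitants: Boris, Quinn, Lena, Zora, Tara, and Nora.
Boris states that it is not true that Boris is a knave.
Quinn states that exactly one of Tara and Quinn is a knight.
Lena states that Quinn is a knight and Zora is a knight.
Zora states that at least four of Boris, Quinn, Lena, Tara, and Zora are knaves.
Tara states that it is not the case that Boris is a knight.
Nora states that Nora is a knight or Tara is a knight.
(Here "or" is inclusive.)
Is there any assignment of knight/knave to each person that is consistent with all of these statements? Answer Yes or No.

Yes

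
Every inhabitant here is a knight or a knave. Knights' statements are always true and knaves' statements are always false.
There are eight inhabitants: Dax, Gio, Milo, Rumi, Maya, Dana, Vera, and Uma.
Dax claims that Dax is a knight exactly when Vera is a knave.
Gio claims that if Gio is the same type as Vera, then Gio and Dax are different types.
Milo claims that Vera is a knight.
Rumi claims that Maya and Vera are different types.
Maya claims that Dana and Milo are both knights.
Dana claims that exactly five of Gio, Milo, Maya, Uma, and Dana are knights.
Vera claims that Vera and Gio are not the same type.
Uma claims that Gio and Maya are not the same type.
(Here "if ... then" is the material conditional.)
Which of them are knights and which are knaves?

Dax is a knave, so "Dax is a knight exactly when Vera is a knave" must be False — and it is.
Gio is a knave, and the claim "if Gio is the same type as Vera, then Gio and Dax are different types" is indeed False.
Milo is a knave; "Vera is a knight" is False, as required.
As a knave, Rumi's statement "Maya and Vera are different types" should be False; it is.
Since Maya is a knave, "Dana and Milo are both knights" needs to be False, which holds.
Dana (knave): "exactly five of Gio, Milo, Maya, Uma, and Dana are knights" — False. ✓
As a knave, Vera's statement "Vera and Gio are not the same type" should be False; it is.
As a knave, Uma's statement "Gio and Maya are not the same type" should be False; it is.

Dax is a knave, Gio is a knave, Milo is a knave, Rumi is a knave, Maya is a knave, Dana is a knave, Vera is a knave, and Uma is a knave.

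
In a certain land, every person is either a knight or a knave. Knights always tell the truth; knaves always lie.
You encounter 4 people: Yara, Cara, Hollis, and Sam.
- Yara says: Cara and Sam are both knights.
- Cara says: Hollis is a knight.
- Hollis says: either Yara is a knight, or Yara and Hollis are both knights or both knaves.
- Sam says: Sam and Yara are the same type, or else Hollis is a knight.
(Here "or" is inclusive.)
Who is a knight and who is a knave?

Yara is a knight; "Cara and Sam are both knights" is true, as required.
Cara (knight): "Hollis is a knight" — true. ✓
Hollis is a knight, so "either Yara is a knight, or Yara and Hollis are both knights or both knaves" must be true — and it is.
Sam is a knight; "Sam and Yara are the same type, or else Hollis is a knight" is true, as required.

Knights: Yara, Cara, Hollis, and Sam. Knaves: none.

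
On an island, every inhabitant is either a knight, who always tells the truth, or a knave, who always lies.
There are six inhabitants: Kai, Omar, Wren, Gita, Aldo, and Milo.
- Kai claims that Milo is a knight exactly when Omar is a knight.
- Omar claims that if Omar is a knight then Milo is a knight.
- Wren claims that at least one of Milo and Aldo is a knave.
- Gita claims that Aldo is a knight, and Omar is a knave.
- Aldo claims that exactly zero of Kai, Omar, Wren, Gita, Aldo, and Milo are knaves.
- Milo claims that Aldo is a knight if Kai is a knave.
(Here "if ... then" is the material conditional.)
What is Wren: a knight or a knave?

Wren is a knight.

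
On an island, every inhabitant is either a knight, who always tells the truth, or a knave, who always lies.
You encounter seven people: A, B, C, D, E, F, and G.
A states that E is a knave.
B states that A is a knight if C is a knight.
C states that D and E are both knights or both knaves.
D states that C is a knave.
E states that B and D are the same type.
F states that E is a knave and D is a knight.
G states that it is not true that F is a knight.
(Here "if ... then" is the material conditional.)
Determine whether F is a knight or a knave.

F is a knave.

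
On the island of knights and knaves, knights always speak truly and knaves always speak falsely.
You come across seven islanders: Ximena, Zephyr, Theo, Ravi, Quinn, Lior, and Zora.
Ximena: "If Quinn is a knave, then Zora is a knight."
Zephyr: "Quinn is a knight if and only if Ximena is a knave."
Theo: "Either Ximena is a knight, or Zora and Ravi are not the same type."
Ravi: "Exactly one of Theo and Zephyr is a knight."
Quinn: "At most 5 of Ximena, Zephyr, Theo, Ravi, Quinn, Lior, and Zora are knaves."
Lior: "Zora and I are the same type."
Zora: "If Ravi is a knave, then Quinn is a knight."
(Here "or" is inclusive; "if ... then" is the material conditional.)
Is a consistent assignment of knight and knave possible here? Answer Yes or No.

Yes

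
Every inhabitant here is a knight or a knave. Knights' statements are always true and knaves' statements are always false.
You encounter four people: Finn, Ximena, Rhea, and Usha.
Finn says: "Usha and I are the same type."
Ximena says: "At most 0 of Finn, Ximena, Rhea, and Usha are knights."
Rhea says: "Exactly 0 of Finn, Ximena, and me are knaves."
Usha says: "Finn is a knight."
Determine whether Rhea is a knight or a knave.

Rhea is a knave.

Consistent assignments: {Finn=knight, Ximena=knave, Rhea=knave, Usha=knight}
In every consistent assignment, Rhea is a knave.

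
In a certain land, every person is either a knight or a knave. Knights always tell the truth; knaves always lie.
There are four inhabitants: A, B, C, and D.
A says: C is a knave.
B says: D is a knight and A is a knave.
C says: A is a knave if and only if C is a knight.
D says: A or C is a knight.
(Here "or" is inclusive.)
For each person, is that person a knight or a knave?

A is a knave, B is a knight, C is a knight, and D is a knight.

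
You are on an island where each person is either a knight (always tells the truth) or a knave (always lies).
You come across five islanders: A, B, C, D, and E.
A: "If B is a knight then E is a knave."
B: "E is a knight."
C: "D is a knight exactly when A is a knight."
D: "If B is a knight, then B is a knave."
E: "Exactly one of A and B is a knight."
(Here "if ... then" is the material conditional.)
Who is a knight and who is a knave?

Knights: B, C, and E. Knaves: A and D.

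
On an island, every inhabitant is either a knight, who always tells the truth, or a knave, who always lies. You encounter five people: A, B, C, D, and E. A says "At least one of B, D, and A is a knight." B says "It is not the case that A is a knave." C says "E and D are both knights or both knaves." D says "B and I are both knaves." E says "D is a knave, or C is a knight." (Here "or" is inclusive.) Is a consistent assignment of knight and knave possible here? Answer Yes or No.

One consistent assignment: A=knight, B=knight, C=knave, D=knave, E=knight.

Yes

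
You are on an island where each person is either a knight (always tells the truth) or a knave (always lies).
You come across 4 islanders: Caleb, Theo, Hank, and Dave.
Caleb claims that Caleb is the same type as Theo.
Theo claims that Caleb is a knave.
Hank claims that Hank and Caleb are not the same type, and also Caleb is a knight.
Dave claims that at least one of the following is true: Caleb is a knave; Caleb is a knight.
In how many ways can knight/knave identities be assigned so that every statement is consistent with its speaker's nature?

Consistent assignments:
  Caleb=knave, Theo=knight, Hank=knave, Dave=knight

1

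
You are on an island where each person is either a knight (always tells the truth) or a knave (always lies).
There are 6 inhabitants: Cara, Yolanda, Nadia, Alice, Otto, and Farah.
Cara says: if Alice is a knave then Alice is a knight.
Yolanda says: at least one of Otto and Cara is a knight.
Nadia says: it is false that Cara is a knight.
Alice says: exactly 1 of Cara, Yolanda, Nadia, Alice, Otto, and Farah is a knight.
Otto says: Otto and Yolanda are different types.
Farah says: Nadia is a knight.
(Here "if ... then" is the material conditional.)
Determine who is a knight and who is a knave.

Cara is a knave, Yolanda is a knave, Nadia is a knight, Alice is a knave, Otto is a knave, and Farah is a knight.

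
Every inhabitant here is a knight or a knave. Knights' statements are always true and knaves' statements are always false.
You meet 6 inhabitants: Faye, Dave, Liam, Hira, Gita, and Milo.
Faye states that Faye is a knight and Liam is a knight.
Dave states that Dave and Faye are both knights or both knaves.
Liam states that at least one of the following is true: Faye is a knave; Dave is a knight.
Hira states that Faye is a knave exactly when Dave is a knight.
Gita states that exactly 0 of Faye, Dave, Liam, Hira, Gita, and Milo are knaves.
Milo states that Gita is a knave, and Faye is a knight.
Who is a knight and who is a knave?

Faye is a knight, Dave is a knight, Liam is a knight, Hira is a knave, Gita is a knave, and Milo is a knight.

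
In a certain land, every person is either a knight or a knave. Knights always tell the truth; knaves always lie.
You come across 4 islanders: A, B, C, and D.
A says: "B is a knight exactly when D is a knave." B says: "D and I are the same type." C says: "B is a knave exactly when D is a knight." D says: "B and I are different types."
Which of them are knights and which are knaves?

Knights: A, C, and D. Knaves: B.

Suppose A is a knave. Then A's statement "B is a knight exactly when D is a knave" would have to be false. Checking the 8 ways to assign the others, none is consistent with every speaker.
(For instance, with B=knave, C=knight, D=knight, A's claim "B is a knight exactly when D is a knave" comes out true where it would need to be false.)
So A must be a knight, making "B is a knight exactly when D is a knave" true. Taking A=knight, B=knave, C=knight, D=knight, each remaining statement checks out:
  B (knave): "D and I are the same type" — false. ✓
  C (knight): "B is a knave exactly when D is a knight" — true. ✓
  D (knight): "B and I are different types" — true. ✓
This is the unique consistent assignment.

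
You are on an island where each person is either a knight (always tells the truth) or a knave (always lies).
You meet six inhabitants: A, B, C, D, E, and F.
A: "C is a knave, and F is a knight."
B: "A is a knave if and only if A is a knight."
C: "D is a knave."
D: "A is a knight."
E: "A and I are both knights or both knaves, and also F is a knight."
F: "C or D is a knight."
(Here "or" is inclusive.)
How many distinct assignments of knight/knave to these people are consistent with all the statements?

Consistent assignments:
  A=knight, B=knave, C=knave, D=knight, E=knight, F=knight
  A=knight, B=knave, C=knave, D=knight, E=knave, F=knight

2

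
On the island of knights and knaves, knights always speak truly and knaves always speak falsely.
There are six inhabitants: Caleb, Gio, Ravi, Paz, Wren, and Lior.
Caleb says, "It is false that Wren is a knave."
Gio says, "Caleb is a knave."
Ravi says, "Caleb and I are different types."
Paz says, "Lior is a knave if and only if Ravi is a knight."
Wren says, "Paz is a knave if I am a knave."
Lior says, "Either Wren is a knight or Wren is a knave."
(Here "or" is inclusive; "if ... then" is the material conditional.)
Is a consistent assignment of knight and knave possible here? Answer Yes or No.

One consistent assignment: Caleb=knave, Gio=knight, Ravi=knave, Paz=knight, Wren=knave, Lior=knight.

Yes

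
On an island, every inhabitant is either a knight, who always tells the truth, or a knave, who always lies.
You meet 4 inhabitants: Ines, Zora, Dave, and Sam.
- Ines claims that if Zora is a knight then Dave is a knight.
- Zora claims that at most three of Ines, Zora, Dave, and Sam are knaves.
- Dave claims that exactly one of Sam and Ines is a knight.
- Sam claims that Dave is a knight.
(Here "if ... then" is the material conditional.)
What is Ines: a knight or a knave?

Consistent assignments: {Ines=knave, Zora=knight, Dave=knave, Sam=knave}
In every consistent assignment, Ines is a knave.

Ines is a knave.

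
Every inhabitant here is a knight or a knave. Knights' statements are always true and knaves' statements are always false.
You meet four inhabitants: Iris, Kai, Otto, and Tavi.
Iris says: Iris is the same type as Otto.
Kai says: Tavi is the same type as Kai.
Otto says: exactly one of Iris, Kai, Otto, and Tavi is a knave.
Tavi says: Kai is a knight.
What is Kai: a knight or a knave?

Kai is a knight.

Consistent assignments: {Iris=knave, Kai=knight, Otto=knight, Tavi=knight}
In every consistent assignment, Kai is a knight.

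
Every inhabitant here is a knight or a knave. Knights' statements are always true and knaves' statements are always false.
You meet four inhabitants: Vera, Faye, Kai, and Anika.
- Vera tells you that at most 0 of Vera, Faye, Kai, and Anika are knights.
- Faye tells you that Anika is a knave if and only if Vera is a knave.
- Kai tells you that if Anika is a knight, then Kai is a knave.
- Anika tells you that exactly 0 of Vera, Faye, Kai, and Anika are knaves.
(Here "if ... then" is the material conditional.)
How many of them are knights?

2

The unique consistent assignment is Vera=knave, Faye=knight, Kai=knight, Anika=knave.
That has 2 knights.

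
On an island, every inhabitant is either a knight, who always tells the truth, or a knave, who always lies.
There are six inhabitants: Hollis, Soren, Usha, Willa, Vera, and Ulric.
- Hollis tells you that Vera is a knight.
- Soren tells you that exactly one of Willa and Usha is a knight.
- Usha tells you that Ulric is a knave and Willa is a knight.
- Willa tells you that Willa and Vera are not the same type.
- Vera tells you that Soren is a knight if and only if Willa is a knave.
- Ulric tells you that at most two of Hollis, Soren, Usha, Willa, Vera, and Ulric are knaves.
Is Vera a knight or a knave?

Vera is a knave.

Consistent assignments: {Hollis=knave, Soren=knave, Usha=knave, Willa=knave, Vera=knave, Ulric=knave}
In every consistent assignment, Vera is a knave.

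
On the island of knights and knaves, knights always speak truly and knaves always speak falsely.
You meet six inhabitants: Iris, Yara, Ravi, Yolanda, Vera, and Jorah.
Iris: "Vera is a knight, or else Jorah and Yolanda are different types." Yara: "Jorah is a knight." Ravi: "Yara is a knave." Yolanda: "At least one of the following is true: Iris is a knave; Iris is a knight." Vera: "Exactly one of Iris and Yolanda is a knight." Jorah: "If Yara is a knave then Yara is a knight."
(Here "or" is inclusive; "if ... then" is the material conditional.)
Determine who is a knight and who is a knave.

Iris is a knight, Yara is a knave, Ravi is a knight, Yolanda is a knight, Vera is a knave, and Jorah is a knave.

Iris (knight): "Vera is a knight, or else Jorah and Yolanda are different types" — True. ✓
As a knave, Yara's statement "Jorah is a knight" should be False; it is.
Ravi is a knight, so "Yara is a knave" must be True — and it is.
Yolanda is a knight, so "at least one of the following is true: Iris is a knave; Iris is a knight" must be True — and it is.
Vera is a knave; "exactly one of Iris and Yolanda is a knight" is False, as required.
As a knave, Jorah's statement "if Yara is a knave then Yara is a knight" should be False; it is.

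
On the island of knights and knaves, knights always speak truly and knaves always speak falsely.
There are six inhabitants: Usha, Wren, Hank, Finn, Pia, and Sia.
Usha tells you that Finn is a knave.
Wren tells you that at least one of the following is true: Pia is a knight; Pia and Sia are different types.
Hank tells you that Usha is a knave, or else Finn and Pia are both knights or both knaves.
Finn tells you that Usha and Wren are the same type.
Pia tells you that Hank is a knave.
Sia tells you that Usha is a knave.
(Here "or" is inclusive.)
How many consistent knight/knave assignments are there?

1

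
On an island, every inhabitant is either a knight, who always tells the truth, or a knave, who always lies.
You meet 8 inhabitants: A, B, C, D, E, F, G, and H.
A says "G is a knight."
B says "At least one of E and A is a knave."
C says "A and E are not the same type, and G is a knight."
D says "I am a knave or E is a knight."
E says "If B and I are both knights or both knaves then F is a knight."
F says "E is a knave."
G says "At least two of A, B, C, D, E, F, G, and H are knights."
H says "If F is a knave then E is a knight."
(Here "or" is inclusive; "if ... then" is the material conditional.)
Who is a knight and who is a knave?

A is a knight, B is a knave, C is a knave, D is a knight, E is a knight, F is a knave, G is a knight, and H is a knight.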